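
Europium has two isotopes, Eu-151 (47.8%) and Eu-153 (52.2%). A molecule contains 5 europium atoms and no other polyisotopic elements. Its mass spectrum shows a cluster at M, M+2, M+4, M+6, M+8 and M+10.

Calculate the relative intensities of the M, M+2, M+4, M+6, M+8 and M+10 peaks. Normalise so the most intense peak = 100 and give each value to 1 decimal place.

7.7 : 41.9 : 91.6 : 100.0 : 54.6 : 11.9

Each Eu atom is independently Eu-151 (p = 0.478) or Eu-153 (q = 0.522); the cluster is the binomial expansion (p + q)^5.
P(M) = 0.478^5 = 0.024954
P(M+2) = 5 × 0.478^4 × 0.522^1 = 0.136255
P(M+4) = 10 × 0.478^3 × 0.522^2 = 0.297594
P(M+6) = 10 × 0.478^2 × 0.522^3 = 0.324988
P(M+8) = 5 × 0.478^1 × 0.522^4 = 0.177452
P(M+10) = 0.522^5 = 0.038757
The M+6 peak is largest (0.324988); scaling to 100 gives 7.7 : 41.9 : 91.6 : 100.0 : 54.6 : 11.9.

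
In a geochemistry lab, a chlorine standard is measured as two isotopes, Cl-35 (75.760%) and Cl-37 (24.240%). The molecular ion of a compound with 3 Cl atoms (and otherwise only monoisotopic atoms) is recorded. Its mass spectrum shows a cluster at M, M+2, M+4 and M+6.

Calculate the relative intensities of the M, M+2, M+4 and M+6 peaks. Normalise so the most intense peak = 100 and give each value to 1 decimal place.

Expanding (0.75760 + 0.24240)^3:
P(M) = 0.75760^3 = 0.434830
P(M+2) = 3 × 0.75760^2 × 0.24240^1 = 0.417382
P(M+4) = 3 × 0.75760^1 × 0.24240^2 = 0.133545
P(M+6) = 0.24240^3 = 0.014243
The M peak is largest (0.434830); scaling to 100 gives 100.0 : 96.0 : 30.7 : 3.3.

100.0 : 96.0 : 30.7 : 3.3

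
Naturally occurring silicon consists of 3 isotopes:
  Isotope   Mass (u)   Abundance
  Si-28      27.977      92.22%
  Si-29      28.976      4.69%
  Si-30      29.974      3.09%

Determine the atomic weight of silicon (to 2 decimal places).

Weight each isotope mass by its fractional abundance: 0.9222 × 27.977 + 0.0469 × 28.976 + 0.0309 × 29.974
= 25.8004 + 1.3590 + 0.9262 = 28.0856 u

28.09 u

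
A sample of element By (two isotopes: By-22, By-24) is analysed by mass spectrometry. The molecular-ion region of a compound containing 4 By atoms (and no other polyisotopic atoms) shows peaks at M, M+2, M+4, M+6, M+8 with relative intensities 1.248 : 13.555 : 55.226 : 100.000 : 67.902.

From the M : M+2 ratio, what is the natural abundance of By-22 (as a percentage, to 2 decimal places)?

26.92%

If p is the fraction of By that is By-22, then I(M+2)/I(M) = [C(4,1)·p^3·(1−p)] / p^4 = 4·(1−p)/p = 13.555/1.248 = 10.8614
(1−p)/p = 10.8614/4 = 2.7153  ⇒  p = 1/(1 + 2.7153) = 0.2692
By-22: 26.92%, By-24: 73.08%.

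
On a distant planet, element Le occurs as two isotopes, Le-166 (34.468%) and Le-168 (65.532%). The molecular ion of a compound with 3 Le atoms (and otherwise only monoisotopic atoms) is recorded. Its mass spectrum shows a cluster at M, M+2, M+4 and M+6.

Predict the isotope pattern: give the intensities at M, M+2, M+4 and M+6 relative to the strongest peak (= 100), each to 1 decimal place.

9.2 : 52.6 : 100.0 : 63.4

Each Le atom is independently Le-166 (p = 0.34468) or Le-168 (q = 0.65532); the cluster is the binomial expansion (p + q)^3.
P(M) = 0.34468^3 = 0.040949
P(M+2) = 3 × 0.34468^2 × 0.65532^1 = 0.233565
P(M+4) = 3 × 0.34468^1 × 0.65532^2 = 0.444063
P(M+6) = 0.65532^3 = 0.281423
The M+4 peak is largest (0.444063); scaling to 100 gives 9.2 : 52.6 : 100.0 : 63.4.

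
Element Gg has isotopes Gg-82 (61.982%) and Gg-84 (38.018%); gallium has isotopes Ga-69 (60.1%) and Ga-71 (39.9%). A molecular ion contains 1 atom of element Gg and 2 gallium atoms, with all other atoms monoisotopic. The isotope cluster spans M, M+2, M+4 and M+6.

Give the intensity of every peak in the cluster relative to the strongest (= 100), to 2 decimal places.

Element Gg pattern (n=1): 0.61982 : 0.38018
Gallium pattern (n=2): 0.361201 : 0.479598 : 0.159201
Convolve the two distributions (both contribute in 2-u steps):
  M: 0.61982×0.361201 = 0.223880
  M+2: 0.61982×0.479598 + 0.38018×0.361201 = 0.434586
  M+4: 0.61982×0.159201 + 0.38018×0.479598 = 0.281010
  M+6: 0.38018×0.159201 = 0.060525
Scale to base peak (0.434586) = 100: 51.52 : 100.00 : 64.66 : 13.93

51.52 : 100.00 : 64.66 : 13.93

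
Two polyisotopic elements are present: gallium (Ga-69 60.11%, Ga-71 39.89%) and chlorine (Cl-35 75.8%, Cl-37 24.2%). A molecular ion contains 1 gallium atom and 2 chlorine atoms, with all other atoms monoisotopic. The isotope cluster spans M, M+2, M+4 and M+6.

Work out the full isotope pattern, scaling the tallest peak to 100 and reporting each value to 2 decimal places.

Gallium pattern (n=1): 0.6011 : 0.3989
Chlorine pattern (n=2): 0.574564 : 0.366872 : 0.058564
Convolve the two distributions (both contribute in 2-u steps):
  M: 0.6011×0.574564 = 0.345370
  M+2: 0.6011×0.366872 + 0.3989×0.574564 = 0.449720
  M+4: 0.6011×0.058564 + 0.3989×0.366872 = 0.181548
  M+6: 0.3989×0.058564 = 0.023361
Scale to base peak (0.449720) = 100: 76.80 : 100.00 : 40.37 : 5.19

76.80 : 100.00 : 40.37 : 5.19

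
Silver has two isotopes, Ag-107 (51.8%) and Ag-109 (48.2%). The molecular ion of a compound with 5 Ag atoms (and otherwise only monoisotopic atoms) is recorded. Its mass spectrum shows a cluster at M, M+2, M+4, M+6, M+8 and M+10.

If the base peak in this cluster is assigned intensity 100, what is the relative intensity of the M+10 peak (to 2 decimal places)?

8.06

Term probabilities: M 0.0373, M+2 0.1735, M+4 0.3229, M+6 0.3005, M+8 0.1398, M+10 0.0260. Base peak = M+4.
P(M+4) = C(5,2) × 0.518^3 × 0.482^2 = 10 × 0.13899183 × 0.232324 = 0.322911 (base)
P(M+10) = C(5,5) × 0.518^0 × 0.482^5 = 1 × 1.0000 × 0.02601568 = 0.026016
Relative intensity = 0.026016 / 0.322911 × 100 = 8.06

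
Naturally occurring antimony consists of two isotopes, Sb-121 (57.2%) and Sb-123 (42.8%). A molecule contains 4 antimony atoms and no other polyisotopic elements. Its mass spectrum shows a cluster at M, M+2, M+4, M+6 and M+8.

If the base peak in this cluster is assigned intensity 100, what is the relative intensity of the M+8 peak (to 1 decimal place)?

9.3

Binomial terms of (0.572 + 0.428)^4: M 0.1070, M+2 0.3204, M+4 0.3596, M+6 0.1794, M+8 0.0336 → M+4 is the base peak.
P(M+4) = C(4,2) × 0.572^2 × 0.428^2 = 6 × 0.327184 × 0.183184 = 0.359609 (base)
P(M+8) = C(4,4) × 0.572^0 × 0.428^4 = 1 × 1.0000 × 0.03355638 = 0.033556
Relative intensity = 0.033556 / 0.359609 × 100 = 9.3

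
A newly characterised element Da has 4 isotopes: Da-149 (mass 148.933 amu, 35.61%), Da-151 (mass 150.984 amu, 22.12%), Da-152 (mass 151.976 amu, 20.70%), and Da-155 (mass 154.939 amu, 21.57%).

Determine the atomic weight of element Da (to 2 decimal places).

151.31 amu

Ar = Σ fᵢ·mᵢ = 0.3561 × 148.933 + 0.2212 × 150.984 + 0.2070 × 151.976 + 0.2157 × 154.939
= 53.0350 + 33.3977 + 31.4590 + 33.4203 = 151.3120 amu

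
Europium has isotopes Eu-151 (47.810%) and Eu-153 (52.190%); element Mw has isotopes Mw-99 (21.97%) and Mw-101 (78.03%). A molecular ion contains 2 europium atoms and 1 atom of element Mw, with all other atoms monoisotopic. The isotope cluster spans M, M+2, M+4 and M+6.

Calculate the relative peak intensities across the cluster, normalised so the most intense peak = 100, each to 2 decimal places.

Europium pattern (n=2): 0.22857961 : 0.49904078 : 0.27237961
Element Mw pattern (n=1): 0.2197 : 0.7803
Convolve the two distributions (both contribute in 2-u steps):
  M: 0.22857961×0.2197 = 0.050219
  M+2: 0.22857961×0.7803 + 0.49904078×0.2197 = 0.288000
  M+4: 0.49904078×0.7803 + 0.27237961×0.2197 = 0.449243
  M+6: 0.27237961×0.7803 = 0.212538
Scale to base peak (0.449243) = 100: 11.18 : 64.11 : 100.00 : 47.31

11.18 : 64.11 : 100.00 : 47.31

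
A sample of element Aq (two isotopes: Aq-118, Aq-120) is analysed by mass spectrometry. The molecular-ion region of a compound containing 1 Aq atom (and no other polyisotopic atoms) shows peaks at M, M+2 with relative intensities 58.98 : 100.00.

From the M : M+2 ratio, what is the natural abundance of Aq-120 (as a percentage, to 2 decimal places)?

If p is the fraction of Aq that is Aq-118, then I(M+2)/I(M) = [C(1,1)·p^0·(1−p)] / p^1 = 1·(1−p)/p = 100.00/58.98 = 1.6955
(1−p)/p = 1.6955/1 = 1.6955  ⇒  p = 1/(1 + 1.6955) = 0.3710
Aq-118: 37.10%, Aq-120: 62.90%.

62.90%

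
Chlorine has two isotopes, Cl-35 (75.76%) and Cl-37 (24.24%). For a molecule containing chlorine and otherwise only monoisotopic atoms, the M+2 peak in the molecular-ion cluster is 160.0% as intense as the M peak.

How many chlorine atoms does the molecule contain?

5

With n Cl atoms, P(M+2)/P(M) = C(n,1)·p^(n−1)q / p^n = n·q/p = n · 0.2424/0.7576.
n = 1.600 × 0.7576/0.2424 = 5.00 ≈ 5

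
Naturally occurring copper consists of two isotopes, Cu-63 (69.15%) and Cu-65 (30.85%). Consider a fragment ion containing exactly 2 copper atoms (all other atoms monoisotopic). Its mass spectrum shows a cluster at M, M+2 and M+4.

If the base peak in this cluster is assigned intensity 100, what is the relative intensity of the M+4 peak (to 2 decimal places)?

(0.6915 + 0.3085)^2 gives M 0.4782, M+2 0.4267, M+4 0.0952; the largest is M.
P(M) = C(2,0) × 0.6915^2 × 0.3085^0 = 1 × 0.47817225 × 1.0000 = 0.478172 (base)
P(M+4) = C(2,2) × 0.6915^0 × 0.3085^2 = 1 × 1.0000 × 0.09517225 = 0.095172
Relative intensity = 0.095172 / 0.478172 × 100 = 19.90

19.90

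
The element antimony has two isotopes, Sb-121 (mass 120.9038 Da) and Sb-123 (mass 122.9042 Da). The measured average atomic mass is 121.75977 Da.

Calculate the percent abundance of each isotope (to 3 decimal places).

Let x be the fractional abundance of Sb-121; then Sb-123 has abundance 1 − x.
120.9038·x + 122.9042·(1 − x) = 121.75977
(120.9038 − 122.9042)·x = 121.75977 − 122.9042
x = -1.14443 / -2.0004 = 0.57210 → 57.210% Sb-121, 42.790% Sb-123.

Sb-121: 57.210%, Sb-123: 42.790%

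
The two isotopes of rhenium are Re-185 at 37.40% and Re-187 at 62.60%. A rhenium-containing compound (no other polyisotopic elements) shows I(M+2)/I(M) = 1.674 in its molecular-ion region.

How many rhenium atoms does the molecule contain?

1

With n Re atoms, P(M+2)/P(M) = C(n,1)·p^(n−1)q / p^n = n·q/p = n · 0.6260/0.3740.
n = 1.674 × 0.3740/0.6260 = 1.00 ≈ 1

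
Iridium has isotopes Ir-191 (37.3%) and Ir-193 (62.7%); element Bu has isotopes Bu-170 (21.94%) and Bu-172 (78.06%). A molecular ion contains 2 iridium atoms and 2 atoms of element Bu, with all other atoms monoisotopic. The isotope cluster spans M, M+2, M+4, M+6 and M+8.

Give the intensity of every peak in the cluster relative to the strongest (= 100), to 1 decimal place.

1.6 : 16.7 : 62.9 : 100.0 : 57.1

Iridium pattern (n=2): 0.139129 : 0.467742 : 0.393129
Element Bu pattern (n=2): 0.04813636 : 0.34252728 : 0.60933636
Convolve the two distributions (both contribute in 2-u steps):
  M: 0.139129×0.04813636 = 0.006697
  M+2: 0.139129×0.34252728 + 0.467742×0.04813636 = 0.070171
  M+4: 0.139129×0.60933636 + 0.467742×0.34252728 + 0.393129×0.04813636 = 0.263915
  M+6: 0.467742×0.60933636 + 0.393129×0.34252728 = 0.419670
  M+8: 0.393129×0.60933636 = 0.239548
Scale to base peak (0.419670) = 100: 1.6 : 16.7 : 62.9 : 100.0 : 57.1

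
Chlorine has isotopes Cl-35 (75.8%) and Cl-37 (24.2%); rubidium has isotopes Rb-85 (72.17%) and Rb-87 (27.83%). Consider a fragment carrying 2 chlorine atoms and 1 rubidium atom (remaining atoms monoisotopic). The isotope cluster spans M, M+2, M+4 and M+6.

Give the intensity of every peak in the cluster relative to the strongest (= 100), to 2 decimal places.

97.64 : 100.00 : 33.99 : 3.84

Chlorine pattern (n=2): 0.574564 : 0.366872 : 0.058564
Rubidium pattern (n=1): 0.7217 : 0.2783
Convolve the two distributions (both contribute in 2-u steps):
  M: 0.574564×0.7217 = 0.414663
  M+2: 0.574564×0.2783 + 0.366872×0.7217 = 0.424673
  M+4: 0.366872×0.2783 + 0.058564×0.7217 = 0.144366
  M+6: 0.058564×0.2783 = 0.016298
Scale to base peak (0.424673) = 100: 97.64 : 100.00 : 33.99 : 3.84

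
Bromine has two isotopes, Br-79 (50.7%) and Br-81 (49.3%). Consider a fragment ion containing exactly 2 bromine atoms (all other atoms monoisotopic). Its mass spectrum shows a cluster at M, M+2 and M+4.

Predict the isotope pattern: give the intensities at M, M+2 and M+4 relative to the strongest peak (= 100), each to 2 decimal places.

51.42 : 100.00 : 48.62

The 2 Br atoms are independent, so intensities follow the terms of (0.507 + 0.493)^2.
P(M) = 0.507^2 = 0.257049
P(M+2) = 2 × 0.507^1 × 0.493^1 = 0.499902
P(M+4) = 0.493^2 = 0.243049
The M+2 peak is largest (0.499902); scaling to 100 gives 51.42 : 100.00 : 48.62.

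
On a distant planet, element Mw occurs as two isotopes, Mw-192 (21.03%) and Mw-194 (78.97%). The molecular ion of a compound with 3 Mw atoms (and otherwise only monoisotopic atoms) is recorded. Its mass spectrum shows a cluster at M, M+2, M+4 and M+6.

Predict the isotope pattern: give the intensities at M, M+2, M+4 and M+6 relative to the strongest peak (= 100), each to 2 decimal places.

The 3 Mw atoms are independent, so intensities follow the terms of (0.2103 + 0.7897)^3.
P(M) = 0.2103^3 = 0.009301
P(M+2) = 3 × 0.2103^2 × 0.7897^1 = 0.104776
P(M+4) = 3 × 0.2103^1 × 0.7897^2 = 0.393446
P(M+6) = 0.7897^3 = 0.492478
The M+6 peak is largest (0.492478); scaling to 100 gives 1.89 : 21.28 : 79.89 : 100.00.

1.89 : 21.28 : 79.89 : 100.00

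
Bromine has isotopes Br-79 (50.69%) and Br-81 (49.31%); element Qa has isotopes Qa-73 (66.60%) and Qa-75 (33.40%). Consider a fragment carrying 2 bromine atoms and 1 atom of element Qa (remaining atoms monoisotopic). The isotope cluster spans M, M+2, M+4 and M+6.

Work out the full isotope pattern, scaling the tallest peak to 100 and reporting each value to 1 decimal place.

Bromine pattern (n=2): 0.25694761 : 0.49990478 : 0.24314761
Element Qa pattern (n=1): 0.6660 : 0.3340
Convolve the two distributions (both contribute in 2-u steps):
  M: 0.25694761×0.6660 = 0.171127
  M+2: 0.25694761×0.3340 + 0.49990478×0.6660 = 0.418757
  M+4: 0.49990478×0.3340 + 0.24314761×0.6660 = 0.328905
  M+6: 0.24314761×0.3340 = 0.081211
Scale to base peak (0.418757) = 100: 40.9 : 100.0 : 78.5 : 19.4

40.9 : 100.0 : 78.5 : 19.4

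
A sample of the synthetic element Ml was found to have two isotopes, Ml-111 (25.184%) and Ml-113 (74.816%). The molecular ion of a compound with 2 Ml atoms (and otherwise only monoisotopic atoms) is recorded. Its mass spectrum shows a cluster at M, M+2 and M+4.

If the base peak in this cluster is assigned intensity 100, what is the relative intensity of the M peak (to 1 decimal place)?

11.3

Term probabilities: M 0.0634, M+2 0.3768, M+4 0.5597. Base peak = M+4.
P(M+4) = C(2,2) × 0.25184^0 × 0.74816^2 = 1 × 1.0000 × 0.55974339 = 0.559743 (base)
P(M) = C(2,0) × 0.25184^2 × 0.74816^0 = 1 × 0.06342339 × 1.0000 = 0.063423
Relative intensity = 0.063423 / 0.559743 × 100 = 11.3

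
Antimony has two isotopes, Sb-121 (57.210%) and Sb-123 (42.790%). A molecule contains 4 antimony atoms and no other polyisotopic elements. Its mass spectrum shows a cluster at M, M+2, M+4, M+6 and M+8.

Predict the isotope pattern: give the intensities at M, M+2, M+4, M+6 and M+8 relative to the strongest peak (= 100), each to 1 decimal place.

29.8 : 89.1 : 100.0 : 49.9 : 9.3

Each Sb atom is independently Sb-121 (p = 0.57210) or Sb-123 (q = 0.42790); the cluster is the binomial expansion (p + q)^4.
P(M) = 0.57210^4 = 0.107124
P(M+2) = 4 × 0.57210^3 × 0.42790^1 = 0.320493
P(M+4) = 6 × 0.57210^2 × 0.42790^2 = 0.359567
P(M+6) = 4 × 0.57210^1 × 0.42790^3 = 0.179291
P(M+8) = 0.42790^4 = 0.033525
The M+4 peak is largest (0.359567); scaling to 100 gives 29.8 : 89.1 : 100.0 : 49.9 : 9.3.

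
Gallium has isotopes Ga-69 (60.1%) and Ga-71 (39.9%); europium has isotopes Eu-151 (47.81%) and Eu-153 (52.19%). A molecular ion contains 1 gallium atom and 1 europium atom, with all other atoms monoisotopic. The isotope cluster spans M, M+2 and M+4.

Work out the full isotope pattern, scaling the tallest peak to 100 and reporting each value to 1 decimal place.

57.0 : 100.0 : 41.3

Gallium pattern (n=1): 0.6010 : 0.3990
Europium pattern (n=1): 0.4781 : 0.5219
Convolve the two distributions (both contribute in 2-u steps):
  M: 0.6010×0.4781 = 0.287338
  M+2: 0.6010×0.5219 + 0.3990×0.4781 = 0.504424
  M+4: 0.3990×0.5219 = 0.208238
Scale to base peak (0.504424) = 100: 57.0 : 100.0 : 41.3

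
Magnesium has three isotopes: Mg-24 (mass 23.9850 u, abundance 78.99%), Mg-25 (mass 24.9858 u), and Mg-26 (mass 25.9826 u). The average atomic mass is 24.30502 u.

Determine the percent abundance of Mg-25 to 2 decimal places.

10.00%

The remaining 21.01% is split between Mg-25 (fraction x) and Mg-26 (fraction 0.2101 − x).
Substituting: 24.9858x + 25.9826(0.2101 − x) = 5.3592685
(24.9858 − 25.9826)x = -0.09967576  ⇒  x = 0.10000, y = 0.11010
Mg-25: 10.00%, Mg-26: 11.01%.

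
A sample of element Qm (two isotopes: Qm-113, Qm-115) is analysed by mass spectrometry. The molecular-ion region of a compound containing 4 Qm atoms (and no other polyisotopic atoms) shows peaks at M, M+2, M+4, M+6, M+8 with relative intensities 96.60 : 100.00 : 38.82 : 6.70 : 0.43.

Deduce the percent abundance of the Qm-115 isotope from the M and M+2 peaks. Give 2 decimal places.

Let p = fractional abundance of Qm-113. I(M+2)/I(M) = [C(4,1)·p^3·(1−p)] / p^4 = 4·(1−p)/p = 100.00/96.60 = 1.0352
(1−p)/p = 1.0352/4 = 0.2588  ⇒  p = 1/(1 + 0.2588) = 0.7944
Qm-113: 79.44%, Qm-115: 20.56%.

20.56%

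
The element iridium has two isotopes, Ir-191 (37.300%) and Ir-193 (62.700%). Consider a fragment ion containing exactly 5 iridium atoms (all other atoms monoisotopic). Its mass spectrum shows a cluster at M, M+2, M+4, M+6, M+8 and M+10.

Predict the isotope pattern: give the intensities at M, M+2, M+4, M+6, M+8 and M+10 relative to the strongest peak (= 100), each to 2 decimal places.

2.11 : 17.70 : 59.49 : 100.00 : 84.05 : 28.26

Each Ir atom is independently Ir-191 (p = 0.37300) or Ir-193 (q = 0.62700); the cluster is the binomial expansion (p + q)^5.
P(M) = 0.37300^5 = 0.007220
P(M+2) = 5 × 0.37300^4 × 0.62700^1 = 0.060684
P(M+4) = 10 × 0.37300^3 × 0.62700^2 = 0.204015
P(M+6) = 10 × 0.37300^2 × 0.62700^3 = 0.342942
P(M+8) = 5 × 0.37300^1 × 0.62700^4 = 0.288237
P(M+10) = 0.62700^5 = 0.096903
The M+6 peak is largest (0.342942); scaling to 100 gives 2.11 : 17.70 : 59.49 : 100.00 : 84.05 : 28.26.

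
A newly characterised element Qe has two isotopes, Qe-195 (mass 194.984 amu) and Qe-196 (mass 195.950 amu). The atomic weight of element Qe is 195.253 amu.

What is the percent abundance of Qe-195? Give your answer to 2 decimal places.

72.15%

Writing the weighted mean with unknown fraction x of Qe-195:
194.984·x + 195.950·(1 − x) = 195.253
(194.984 − 195.950)·x = 195.253 − 195.950
x = -0.697 / -0.966 = 0.72153 → 72.15% Qe-195, 27.85% Qe-196.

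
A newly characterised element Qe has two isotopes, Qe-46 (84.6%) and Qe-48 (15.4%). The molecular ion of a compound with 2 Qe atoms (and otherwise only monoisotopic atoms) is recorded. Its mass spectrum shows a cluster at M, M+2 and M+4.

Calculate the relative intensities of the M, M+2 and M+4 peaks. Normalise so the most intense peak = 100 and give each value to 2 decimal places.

100.00 : 36.41 : 3.31

The 2 Qe atoms are independent, so intensities follow the terms of (0.846 + 0.154)^2.
P(M) = 0.846^2 = 0.715716
P(M+2) = 2 × 0.846^1 × 0.154^1 = 0.260568
P(M+4) = 0.154^2 = 0.023716
The M peak is largest (0.715716); scaling to 100 gives 100.00 : 36.41 : 3.31.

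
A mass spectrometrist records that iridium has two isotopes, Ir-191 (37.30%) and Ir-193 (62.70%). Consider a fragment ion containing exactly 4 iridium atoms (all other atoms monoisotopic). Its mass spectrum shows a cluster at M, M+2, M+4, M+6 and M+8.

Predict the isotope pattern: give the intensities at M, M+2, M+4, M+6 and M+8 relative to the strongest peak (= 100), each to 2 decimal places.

5.26 : 35.39 : 89.23 : 100.00 : 42.02

The 4 Ir atoms are independent, so intensities follow the terms of (0.3730 + 0.6270)^4.
P(M) = 0.3730^4 = 0.019357
P(M+2) = 4 × 0.3730^3 × 0.6270^1 = 0.130153
P(M+4) = 6 × 0.3730^2 × 0.6270^2 = 0.328174
P(M+6) = 4 × 0.3730^1 × 0.6270^3 = 0.367766
P(M+8) = 0.6270^4 = 0.154550
The M+6 peak is largest (0.367766); scaling to 100 gives 5.26 : 35.39 : 89.23 : 100.00 : 42.02.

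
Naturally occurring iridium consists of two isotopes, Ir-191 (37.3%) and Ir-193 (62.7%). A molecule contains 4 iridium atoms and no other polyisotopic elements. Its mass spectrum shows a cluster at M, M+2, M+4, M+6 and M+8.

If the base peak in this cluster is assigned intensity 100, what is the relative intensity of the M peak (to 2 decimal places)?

5.26

Term probabilities: M 0.0194, M+2 0.1302, M+4 0.3282, M+6 0.3678, M+8 0.1546. Base peak = M+6.
P(M+6) = C(4,3) × 0.373^1 × 0.627^3 = 4 × 0.3730 × 0.24649188 = 0.367766 (base)
P(M) = C(4,0) × 0.373^4 × 0.627^0 = 1 × 0.01935688 × 1.0000 = 0.019357
Relative intensity = 0.019357 / 0.367766 × 100 = 5.26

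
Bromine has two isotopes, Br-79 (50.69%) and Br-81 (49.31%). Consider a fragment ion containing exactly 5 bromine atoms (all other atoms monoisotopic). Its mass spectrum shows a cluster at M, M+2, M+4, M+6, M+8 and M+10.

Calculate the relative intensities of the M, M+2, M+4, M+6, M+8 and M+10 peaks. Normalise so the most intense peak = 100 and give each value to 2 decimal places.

The 5 Br atoms are independent, so intensities follow the terms of (0.5069 + 0.4931)^5.
P(M) = 0.5069^5 = 0.033467
P(M+2) = 5 × 0.5069^4 × 0.4931^1 = 0.162777
P(M+4) = 10 × 0.5069^3 × 0.4931^2 = 0.316692
P(M+6) = 10 × 0.5069^2 × 0.4931^3 = 0.308070
P(M+8) = 5 × 0.5069^1 × 0.4931^4 = 0.149842
P(M+10) = 0.4931^5 = 0.029152
The M+4 peak is largest (0.316692); scaling to 100 gives 10.57 : 51.40 : 100.00 : 97.28 : 47.31 : 9.21.

10.57 : 51.40 : 100.00 : 97.28 : 47.31 : 9.21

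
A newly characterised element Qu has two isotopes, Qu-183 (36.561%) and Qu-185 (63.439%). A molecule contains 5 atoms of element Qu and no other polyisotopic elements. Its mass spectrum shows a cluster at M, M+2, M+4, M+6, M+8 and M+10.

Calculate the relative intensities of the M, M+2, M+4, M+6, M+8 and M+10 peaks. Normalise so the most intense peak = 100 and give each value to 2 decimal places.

Expanding (0.36561 + 0.63439)^5:
P(M) = 0.36561^5 = 0.006533
P(M+2) = 5 × 0.36561^4 × 0.63439^1 = 0.056676
P(M+4) = 10 × 0.36561^3 × 0.63439^2 = 0.196683
P(M+6) = 10 × 0.36561^2 × 0.63439^3 = 0.341276
P(M+8) = 5 × 0.36561^1 × 0.63439^4 = 0.296083
P(M+10) = 0.63439^5 = 0.102750
The M+6 peak is largest (0.341276); scaling to 100 gives 1.91 : 16.61 : 57.63 : 100.00 : 86.76 : 30.11.

1.91 : 16.61 : 57.63 : 100.00 : 86.76 : 30.11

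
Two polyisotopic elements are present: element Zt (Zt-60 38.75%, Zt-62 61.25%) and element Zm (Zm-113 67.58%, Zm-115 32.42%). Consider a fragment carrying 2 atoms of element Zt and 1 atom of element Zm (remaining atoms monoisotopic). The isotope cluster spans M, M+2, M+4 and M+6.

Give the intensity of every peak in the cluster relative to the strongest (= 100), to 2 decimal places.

Element Zt pattern (n=2): 0.15015625 : 0.4746875 : 0.37515625
Element Zm pattern (n=1): 0.6758 : 0.3242
Convolve the two distributions (both contribute in 2-u steps):
  M: 0.15015625×0.6758 = 0.101476
  M+2: 0.15015625×0.3242 + 0.4746875×0.6758 = 0.369474
  M+4: 0.4746875×0.3242 + 0.37515625×0.6758 = 0.407424
  M+6: 0.37515625×0.3242 = 0.121626
Scale to base peak (0.407424) = 100: 24.91 : 90.69 : 100.00 : 29.85

24.91 : 90.69 : 100.00 : 29.85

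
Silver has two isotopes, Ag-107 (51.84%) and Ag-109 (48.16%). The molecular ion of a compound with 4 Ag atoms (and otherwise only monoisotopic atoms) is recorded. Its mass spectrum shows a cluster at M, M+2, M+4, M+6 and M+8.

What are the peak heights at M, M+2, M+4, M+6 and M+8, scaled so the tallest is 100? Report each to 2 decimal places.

19.31 : 71.76 : 100.00 : 61.93 : 14.38

The 4 Ag atoms are independent, so intensities follow the terms of (0.5184 + 0.4816)^4.
P(M) = 0.5184^4 = 0.072220
P(M+2) = 4 × 0.5184^3 × 0.4816^1 = 0.268375
P(M+4) = 6 × 0.5184^2 × 0.4816^2 = 0.373985
P(M+6) = 4 × 0.5184^1 × 0.4816^3 = 0.231624
P(M+8) = 0.4816^4 = 0.053795
The M+4 peak is largest (0.373985); scaling to 100 gives 19.31 : 71.76 : 100.00 : 61.93 : 14.38.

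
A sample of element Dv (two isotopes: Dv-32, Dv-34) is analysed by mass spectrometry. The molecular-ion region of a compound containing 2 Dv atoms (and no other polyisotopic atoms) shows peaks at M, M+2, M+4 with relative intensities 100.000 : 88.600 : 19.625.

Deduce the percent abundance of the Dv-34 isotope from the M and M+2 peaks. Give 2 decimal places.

30.70%

If p is the fraction of Dv that is Dv-32, then I(M+2)/I(M) = [C(2,1)·p^1·(1−p)] / p^2 = 2·(1−p)/p = 88.600/100.000 = 0.8860
(1−p)/p = 0.8860/2 = 0.4430  ⇒  p = 1/(1 + 0.4430) = 0.6930
Dv-32: 69.30%, Dv-34: 30.70%.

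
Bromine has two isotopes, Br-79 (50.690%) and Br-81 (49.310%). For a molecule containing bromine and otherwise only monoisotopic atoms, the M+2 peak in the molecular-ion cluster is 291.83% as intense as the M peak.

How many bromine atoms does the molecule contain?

3

With n Br atoms, P(M+2)/P(M) = C(n,1)·p^(n−1)q / p^n = n·q/p = n · 0.49310/0.50690.
n = 2.9183 × 0.50690/0.49310 = 3.00 ≈ 3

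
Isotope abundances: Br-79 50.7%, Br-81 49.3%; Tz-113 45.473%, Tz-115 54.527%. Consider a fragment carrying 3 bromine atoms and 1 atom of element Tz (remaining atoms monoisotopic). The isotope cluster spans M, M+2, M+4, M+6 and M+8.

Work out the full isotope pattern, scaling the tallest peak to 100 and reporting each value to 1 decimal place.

Bromine pattern (n=3): 0.13032384 : 0.38017547 : 0.36967753 : 0.11982316
Element Tz pattern (n=1): 0.45473 : 0.54527
Convolve the two distributions (both contribute in 2-u steps):
  M: 0.13032384×0.45473 = 0.059262
  M+2: 0.13032384×0.54527 + 0.38017547×0.45473 = 0.243939
  M+4: 0.38017547×0.54527 + 0.36967753×0.45473 = 0.375402
  M+6: 0.36967753×0.54527 + 0.11982316×0.45473 = 0.256061
  M+8: 0.11982316×0.54527 = 0.065336
Scale to base peak (0.375402) = 100: 15.8 : 65.0 : 100.0 : 68.2 : 17.4

15.8 : 65.0 : 100.0 : 68.2 : 17.4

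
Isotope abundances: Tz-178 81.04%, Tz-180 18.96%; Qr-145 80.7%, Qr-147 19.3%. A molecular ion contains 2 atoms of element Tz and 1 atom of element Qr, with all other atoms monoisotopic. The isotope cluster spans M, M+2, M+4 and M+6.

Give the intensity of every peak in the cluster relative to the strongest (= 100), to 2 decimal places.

Element Tz pattern (n=2): 0.65674816 : 0.30730368 : 0.03594816
Element Qr pattern (n=1): 0.8070 : 0.1930
Convolve the two distributions (both contribute in 2-u steps):
  M: 0.65674816×0.8070 = 0.529996
  M+2: 0.65674816×0.1930 + 0.30730368×0.8070 = 0.374746
  M+4: 0.30730368×0.1930 + 0.03594816×0.8070 = 0.088320
  M+6: 0.03594816×0.1930 = 0.006938
Scale to base peak (0.529996) = 100: 100.00 : 70.71 : 16.66 : 1.31

100.00 : 70.71 : 16.66 : 1.31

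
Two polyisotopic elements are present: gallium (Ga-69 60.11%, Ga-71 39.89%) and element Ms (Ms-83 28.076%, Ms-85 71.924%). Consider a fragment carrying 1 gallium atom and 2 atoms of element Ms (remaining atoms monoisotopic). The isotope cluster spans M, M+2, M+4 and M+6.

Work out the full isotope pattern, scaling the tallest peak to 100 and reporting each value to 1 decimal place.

10.0 : 58.1 : 100.0 : 43.7

Gallium pattern (n=1): 0.6011 : 0.3989
Element Ms pattern (n=2): 0.07882618 : 0.40386764 : 0.51730618
Convolve the two distributions (both contribute in 2-u steps):
  M: 0.6011×0.07882618 = 0.047382
  M+2: 0.6011×0.40386764 + 0.3989×0.07882618 = 0.274209
  M+4: 0.6011×0.51730618 + 0.3989×0.40386764 = 0.472056
  M+6: 0.3989×0.51730618 = 0.206353
Scale to base peak (0.472056) = 100: 10.0 : 58.1 : 100.0 : 43.7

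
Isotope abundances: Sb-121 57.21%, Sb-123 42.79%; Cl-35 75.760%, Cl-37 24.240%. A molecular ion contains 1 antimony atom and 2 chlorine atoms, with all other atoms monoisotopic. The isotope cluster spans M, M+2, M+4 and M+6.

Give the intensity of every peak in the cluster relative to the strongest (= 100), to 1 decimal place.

72.1 : 100.0 : 41.9 : 5.5

Antimony pattern (n=1): 0.5721 : 0.4279
Chlorine pattern (n=2): 0.57395776 : 0.36728448 : 0.05875776
Convolve the two distributions (both contribute in 2-u steps):
  M: 0.5721×0.57395776 = 0.328361
  M+2: 0.5721×0.36728448 + 0.4279×0.57395776 = 0.455720
  M+4: 0.5721×0.05875776 + 0.4279×0.36728448 = 0.190776
  M+6: 0.4279×0.05875776 = 0.025142
Scale to base peak (0.455720) = 100: 72.1 : 100.0 : 41.9 : 5.5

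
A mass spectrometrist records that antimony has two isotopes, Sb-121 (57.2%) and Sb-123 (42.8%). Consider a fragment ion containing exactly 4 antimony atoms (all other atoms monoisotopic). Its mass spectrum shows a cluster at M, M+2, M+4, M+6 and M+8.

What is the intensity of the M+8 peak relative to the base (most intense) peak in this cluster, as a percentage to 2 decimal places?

Binomial terms of (0.572 + 0.428)^4: M 0.1070, M+2 0.3204, M+4 0.3596, M+6 0.1794, M+8 0.0336 → M+4 is the base peak.
P(M+4) = C(4,2) × 0.572^2 × 0.428^2 = 6 × 0.327184 × 0.183184 = 0.359609 (base)
P(M+8) = C(4,4) × 0.572^0 × 0.428^4 = 1 × 1.0000 × 0.03355638 = 0.033556
Relative intensity = 0.033556 / 0.359609 × 100 = 9.33

9.33%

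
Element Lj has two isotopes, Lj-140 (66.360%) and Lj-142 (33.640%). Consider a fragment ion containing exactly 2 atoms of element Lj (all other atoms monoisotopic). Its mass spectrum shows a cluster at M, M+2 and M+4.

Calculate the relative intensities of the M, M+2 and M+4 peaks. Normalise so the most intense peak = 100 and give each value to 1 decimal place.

The 2 Lj atoms are independent, so intensities follow the terms of (0.66360 + 0.33640)^2.
P(M) = 0.66360^2 = 0.440365
P(M+2) = 2 × 0.66360^1 × 0.33640^1 = 0.446470
P(M+4) = 0.33640^2 = 0.113165
The M+2 peak is largest (0.446470); scaling to 100 gives 98.6 : 100.0 : 25.3.

98.6 : 100.0 : 25.3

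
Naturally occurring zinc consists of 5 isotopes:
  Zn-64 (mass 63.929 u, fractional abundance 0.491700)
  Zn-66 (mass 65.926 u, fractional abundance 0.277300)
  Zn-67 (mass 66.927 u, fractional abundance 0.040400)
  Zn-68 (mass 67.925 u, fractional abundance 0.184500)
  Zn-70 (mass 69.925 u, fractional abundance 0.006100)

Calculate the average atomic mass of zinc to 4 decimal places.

The abundance-weighted mean is 0.491700 × 63.929 + 0.277300 × 65.926 + 0.040400 × 66.927 + 0.184500 × 67.925 + 0.006100 × 69.925
= 31.43389 + 18.28128 + 2.70385 + 12.53216 + 0.42654 = 65.37772 u

65.3777 u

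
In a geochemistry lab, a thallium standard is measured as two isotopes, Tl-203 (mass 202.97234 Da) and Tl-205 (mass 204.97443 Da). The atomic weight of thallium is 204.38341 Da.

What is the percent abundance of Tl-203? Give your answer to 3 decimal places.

29.520%

Let x be the fractional abundance of Tl-203; then Tl-205 has abundance 1 − x.
202.97234·x + 204.97443·(1 − x) = 204.38341
(202.97234 − 204.97443)·x = 204.38341 − 204.97443
x = -0.59102 / -2.00209 = 0.29520 → 29.520% Tl-203, 70.480% Tl-205.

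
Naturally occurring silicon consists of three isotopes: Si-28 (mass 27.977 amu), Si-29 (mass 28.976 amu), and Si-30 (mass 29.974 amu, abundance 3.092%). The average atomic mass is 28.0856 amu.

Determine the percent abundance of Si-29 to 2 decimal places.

4.69%

Let x and y be the fractions of Si-28 and Si-29. Then x + y = 1 − 0.03092 = 0.96908 and 27.977x + 28.976y = 28.0856 − 0.03092×29.974 = 27.15880392.
Substituting: 27.977x + 28.976(0.96908 − x) = 27.15880392
(27.977 − 28.976)x = -0.92125816  ⇒  x = 0.92218, y = 0.04690
Si-28: 92.22%, Si-29: 4.69%.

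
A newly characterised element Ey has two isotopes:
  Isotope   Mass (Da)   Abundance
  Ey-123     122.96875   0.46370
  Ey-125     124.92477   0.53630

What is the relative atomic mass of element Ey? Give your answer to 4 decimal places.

124.0178 Da

Ar = Σ fᵢ·mᵢ = 0.46370 × 122.96875 + 0.53630 × 124.92477
= 57.020609 + 66.997154 = 124.017763 Da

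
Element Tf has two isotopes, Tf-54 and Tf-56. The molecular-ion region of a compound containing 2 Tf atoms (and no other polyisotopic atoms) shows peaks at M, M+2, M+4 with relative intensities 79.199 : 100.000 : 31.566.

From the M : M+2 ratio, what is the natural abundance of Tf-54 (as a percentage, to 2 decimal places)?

61.30%

If p is the fraction of Tf that is Tf-54, then I(M+2)/I(M) = [C(2,1)·p^1·(1−p)] / p^2 = 2·(1−p)/p = 100.000/79.199 = 1.2626
(1−p)/p = 1.2626/2 = 0.6313  ⇒  p = 1/(1 + 0.6313) = 0.6130
Tf-54: 61.30%, Tf-56: 38.70%.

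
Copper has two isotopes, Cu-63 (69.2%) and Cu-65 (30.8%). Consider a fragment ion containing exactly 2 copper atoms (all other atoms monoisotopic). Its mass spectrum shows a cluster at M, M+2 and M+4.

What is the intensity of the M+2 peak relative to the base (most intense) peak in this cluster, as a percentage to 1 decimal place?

89.0%

Binomial terms of (0.692 + 0.308)^2: M 0.4789, M+2 0.4263, M+4 0.0949 → M is the base peak.
P(M) = C(2,0) × 0.692^2 × 0.308^0 = 1 × 0.478864 × 1.0000 = 0.478864 (base)
P(M+2) = C(2,1) × 0.692^1 × 0.308^1 = 2 × 0.6920 × 0.3080 = 0.426272
Relative intensity = 0.426272 / 0.478864 × 100 = 89.0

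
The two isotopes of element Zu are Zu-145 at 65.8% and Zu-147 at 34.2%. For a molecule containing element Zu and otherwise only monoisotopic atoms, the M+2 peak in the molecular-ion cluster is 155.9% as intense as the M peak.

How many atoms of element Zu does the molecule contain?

3

The M+2/M ratio from n Zu atoms is n · q/p = n · 0.342/0.658.
n = 1.559 × 0.658/0.342 = 3.00 ≈ 3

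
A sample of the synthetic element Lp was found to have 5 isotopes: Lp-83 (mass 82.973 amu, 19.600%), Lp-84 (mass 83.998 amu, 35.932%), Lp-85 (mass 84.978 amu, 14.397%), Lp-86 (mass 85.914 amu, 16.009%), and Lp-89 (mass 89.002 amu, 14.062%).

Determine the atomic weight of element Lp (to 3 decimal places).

84.949 amu

Average mass = Σ (abundance × isotope mass) = 0.19600 × 82.973 + 0.35932 × 83.998 + 0.14397 × 84.978 + 0.16009 × 85.914 + 0.14062 × 89.002
= 16.2627 + 30.1822 + 12.2343 + 13.7540 + 12.5155 = 84.9487 amu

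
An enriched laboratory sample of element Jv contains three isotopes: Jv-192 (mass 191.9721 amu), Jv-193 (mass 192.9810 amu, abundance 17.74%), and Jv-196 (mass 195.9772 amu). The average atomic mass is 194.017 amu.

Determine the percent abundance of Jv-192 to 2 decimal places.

The remaining 82.26% is split between Jv-192 (fraction x) and Jv-196 (fraction 0.8226 − x).
Substituting: 191.9721x + 195.9772(0.8226 − x) = 159.7821706
(191.9721 − 195.9772)x = -1.42867412  ⇒  x = 0.35671, y = 0.46589
Jv-192: 35.67%, Jv-196: 46.59%.

35.67%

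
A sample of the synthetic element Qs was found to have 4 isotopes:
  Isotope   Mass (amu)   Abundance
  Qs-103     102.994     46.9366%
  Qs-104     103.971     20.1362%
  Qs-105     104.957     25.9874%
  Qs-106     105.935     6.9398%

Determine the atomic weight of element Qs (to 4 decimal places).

Weight each isotope mass by its fractional abundance: 0.469366 × 102.994 + 0.201362 × 103.971 + 0.259874 × 104.957 + 0.069398 × 105.935
= 48.34188 + 20.93581 + 27.27560 + 7.35168 = 103.90497 amu

103.9050 amu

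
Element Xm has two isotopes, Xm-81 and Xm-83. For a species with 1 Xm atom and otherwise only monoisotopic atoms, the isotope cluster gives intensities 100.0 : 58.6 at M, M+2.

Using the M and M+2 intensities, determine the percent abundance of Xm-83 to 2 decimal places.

36.95%

Let p = fractional abundance of Xm-81. I(M+2)/I(M) = [C(1,1)·p^0·(1−p)] / p^1 = 1·(1−p)/p = 58.6/100.0 = 0.5860
(1−p)/p = 0.5860/1 = 0.5860  ⇒  p = 1/(1 + 0.5860) = 0.6305
Xm-81: 63.05%, Xm-83: 36.95%.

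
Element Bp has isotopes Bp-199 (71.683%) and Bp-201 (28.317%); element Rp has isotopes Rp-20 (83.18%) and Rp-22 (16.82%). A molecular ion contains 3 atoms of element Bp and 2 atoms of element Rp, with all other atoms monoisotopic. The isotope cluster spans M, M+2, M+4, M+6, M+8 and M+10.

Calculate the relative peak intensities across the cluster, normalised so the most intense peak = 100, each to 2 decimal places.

62.91 : 100.00 : 62.18 : 18.84 : 2.77 : 0.16

Element Bp pattern (n=3): 0.36833969 : 0.43651668 : 0.17243758 : 0.02270606
Element Rp pattern (n=2): 0.69189124 : 0.27981752 : 0.02829124
Convolve the two distributions (both contribute in 2-u steps):
  M: 0.36833969×0.69189124 = 0.254851
  M+2: 0.36833969×0.27981752 + 0.43651668×0.69189124 = 0.405090
  M+4: 0.36833969×0.02829124 + 0.43651668×0.27981752 + 0.17243758×0.69189124 = 0.251874
  M+6: 0.43651668×0.02829124 + 0.17243758×0.27981752 + 0.02270606×0.69189124 = 0.076311
  M+8: 0.17243758×0.02829124 + 0.02270606×0.27981752 = 0.011232
  M+10: 0.02270606×0.02829124 = 0.000642
Scale to base peak (0.405090) = 100: 62.91 : 100.00 : 62.18 : 18.84 : 2.77 : 0.16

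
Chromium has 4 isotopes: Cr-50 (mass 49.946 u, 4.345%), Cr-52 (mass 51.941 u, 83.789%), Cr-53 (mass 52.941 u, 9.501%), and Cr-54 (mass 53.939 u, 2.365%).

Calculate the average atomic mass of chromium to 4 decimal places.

The abundance-weighted mean is 0.04345 × 49.946 + 0.83789 × 51.941 + 0.09501 × 52.941 + 0.02365 × 53.939
= 2.17015 + 43.52084 + 5.02992 + 1.27566 = 51.99657 u

51.9966 u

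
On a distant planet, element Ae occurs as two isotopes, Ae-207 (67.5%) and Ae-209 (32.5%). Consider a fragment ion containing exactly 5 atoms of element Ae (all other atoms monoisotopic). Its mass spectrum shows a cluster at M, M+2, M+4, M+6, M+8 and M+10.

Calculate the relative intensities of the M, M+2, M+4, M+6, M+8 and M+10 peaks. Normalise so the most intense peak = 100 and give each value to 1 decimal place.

Expanding (0.675 + 0.325)^5:
P(M) = 0.675^5 = 0.140126
P(M+2) = 5 × 0.675^4 × 0.325^1 = 0.337340
P(M+4) = 10 × 0.675^3 × 0.325^2 = 0.324846
P(M+6) = 10 × 0.675^2 × 0.325^3 = 0.156408
P(M+8) = 5 × 0.675^1 × 0.325^4 = 0.037654
P(M+10) = 0.325^5 = 0.003626
The M+2 peak is largest (0.337340); scaling to 100 gives 41.5 : 100.0 : 96.3 : 46.4 : 11.2 : 1.1.

41.5 : 100.0 : 96.3 : 46.4 : 11.2 : 1.1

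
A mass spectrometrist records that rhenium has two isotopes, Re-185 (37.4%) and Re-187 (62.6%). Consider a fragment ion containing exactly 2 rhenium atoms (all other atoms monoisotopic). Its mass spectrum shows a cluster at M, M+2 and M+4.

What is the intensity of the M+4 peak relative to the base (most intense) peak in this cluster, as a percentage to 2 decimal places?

83.69%

Binomial terms of (0.374 + 0.626)^2: M 0.1399, M+2 0.4682, M+4 0.3919 → M+2 is the base peak.
P(M+2) = C(2,1) × 0.374^1 × 0.626^1 = 2 × 0.3740 × 0.6260 = 0.468248 (base)
P(M+4) = C(2,2) × 0.374^0 × 0.626^2 = 1 × 1.0000 × 0.391876 = 0.391876
Relative intensity = 0.391876 / 0.468248 × 100 = 83.69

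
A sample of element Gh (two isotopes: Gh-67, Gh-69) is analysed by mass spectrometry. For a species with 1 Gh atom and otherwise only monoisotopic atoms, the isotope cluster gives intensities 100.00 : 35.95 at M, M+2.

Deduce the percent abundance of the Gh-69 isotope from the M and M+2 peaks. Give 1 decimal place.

26.4%

Let p = fractional abundance of Gh-67. I(M+2)/I(M) = [C(1,1)·p^0·(1−p)] / p^1 = 1·(1−p)/p = 35.95/100.00 = 0.3595
(1−p)/p = 0.3595/1 = 0.3595  ⇒  p = 1/(1 + 0.3595) = 0.7356
Gh-67: 73.6%, Gh-69: 26.4%.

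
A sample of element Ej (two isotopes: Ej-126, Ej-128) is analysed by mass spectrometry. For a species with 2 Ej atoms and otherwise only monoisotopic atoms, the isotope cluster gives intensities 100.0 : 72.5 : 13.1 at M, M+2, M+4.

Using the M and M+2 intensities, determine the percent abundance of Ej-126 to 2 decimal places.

73.39%

Write p for the Ej-126 fraction. I(M+2)/I(M) = [C(2,1)·p^1·(1−p)] / p^2 = 2·(1−p)/p = 72.5/100.0 = 0.7250
(1−p)/p = 0.7250/2 = 0.3625  ⇒  p = 1/(1 + 0.3625) = 0.7339
Ej-126: 73.39%, Ej-128: 26.61%.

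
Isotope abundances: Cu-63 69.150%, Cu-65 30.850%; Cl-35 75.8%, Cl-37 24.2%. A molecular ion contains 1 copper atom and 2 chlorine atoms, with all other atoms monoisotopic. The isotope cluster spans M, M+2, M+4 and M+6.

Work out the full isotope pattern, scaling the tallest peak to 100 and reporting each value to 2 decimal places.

92.20 : 100.00 : 35.66 : 4.19

Copper pattern (n=1): 0.6915 : 0.3085
Chlorine pattern (n=2): 0.574564 : 0.366872 : 0.058564
Convolve the two distributions (both contribute in 2-u steps):
  M: 0.6915×0.574564 = 0.397311
  M+2: 0.6915×0.366872 + 0.3085×0.574564 = 0.430945
  M+4: 0.6915×0.058564 + 0.3085×0.366872 = 0.153677
  M+6: 0.3085×0.058564 = 0.018067
Scale to base peak (0.430945) = 100: 92.20 : 100.00 : 35.66 : 4.19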